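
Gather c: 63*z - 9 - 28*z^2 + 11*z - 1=-28*z^2 + 74*z - 10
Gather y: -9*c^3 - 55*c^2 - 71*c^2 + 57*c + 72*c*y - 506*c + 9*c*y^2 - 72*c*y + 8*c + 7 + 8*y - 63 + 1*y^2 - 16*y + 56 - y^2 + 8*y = -9*c^3 - 126*c^2 + 9*c*y^2 - 441*c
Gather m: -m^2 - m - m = -m^2 - 2*m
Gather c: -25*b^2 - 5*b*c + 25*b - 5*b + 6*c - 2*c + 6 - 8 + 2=-25*b^2 + 20*b + c*(4 - 5*b)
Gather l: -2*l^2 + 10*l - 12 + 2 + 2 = -2*l^2 + 10*l - 8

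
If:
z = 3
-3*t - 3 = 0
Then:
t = -1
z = 3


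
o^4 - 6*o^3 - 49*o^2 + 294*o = o*(o - 7)*(o - 6)*(o + 7)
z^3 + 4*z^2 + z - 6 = (z - 1)*(z + 2)*(z + 3)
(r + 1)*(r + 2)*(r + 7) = r^3 + 10*r^2 + 23*r + 14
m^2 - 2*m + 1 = (m - 1)^2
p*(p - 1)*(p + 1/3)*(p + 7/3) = p^4 + 5*p^3/3 - 17*p^2/9 - 7*p/9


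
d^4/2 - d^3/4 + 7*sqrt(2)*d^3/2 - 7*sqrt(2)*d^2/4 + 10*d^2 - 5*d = d*(d/2 + sqrt(2))*(d - 1/2)*(d + 5*sqrt(2))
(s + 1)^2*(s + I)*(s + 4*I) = s^4 + 2*s^3 + 5*I*s^3 - 3*s^2 + 10*I*s^2 - 8*s + 5*I*s - 4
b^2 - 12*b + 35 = (b - 7)*(b - 5)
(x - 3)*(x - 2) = x^2 - 5*x + 6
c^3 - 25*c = c*(c - 5)*(c + 5)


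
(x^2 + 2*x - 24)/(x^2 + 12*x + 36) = (x - 4)/(x + 6)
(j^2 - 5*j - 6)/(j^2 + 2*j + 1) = (j - 6)/(j + 1)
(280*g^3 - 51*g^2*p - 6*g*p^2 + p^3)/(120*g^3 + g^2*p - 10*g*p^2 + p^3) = (7*g + p)/(3*g + p)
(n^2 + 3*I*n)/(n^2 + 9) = n/(n - 3*I)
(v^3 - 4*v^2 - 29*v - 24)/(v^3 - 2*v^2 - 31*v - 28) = (v^2 - 5*v - 24)/(v^2 - 3*v - 28)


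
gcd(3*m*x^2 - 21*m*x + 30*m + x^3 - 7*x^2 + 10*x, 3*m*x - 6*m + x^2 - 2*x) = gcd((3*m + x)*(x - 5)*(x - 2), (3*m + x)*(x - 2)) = 3*m*x - 6*m + x^2 - 2*x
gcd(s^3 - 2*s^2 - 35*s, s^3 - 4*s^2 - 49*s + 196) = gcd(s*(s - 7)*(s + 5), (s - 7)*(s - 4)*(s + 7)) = s - 7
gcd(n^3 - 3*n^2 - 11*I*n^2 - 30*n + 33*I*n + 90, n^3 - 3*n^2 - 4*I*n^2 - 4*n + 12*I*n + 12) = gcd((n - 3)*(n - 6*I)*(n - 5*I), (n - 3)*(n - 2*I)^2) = n - 3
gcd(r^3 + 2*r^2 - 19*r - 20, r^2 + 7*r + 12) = 1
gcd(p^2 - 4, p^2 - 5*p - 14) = p + 2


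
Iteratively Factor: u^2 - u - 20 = (u + 4)*(u - 5)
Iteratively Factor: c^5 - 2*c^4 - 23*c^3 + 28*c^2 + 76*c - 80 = (c + 2)*(c^4 - 4*c^3 - 15*c^2 + 58*c - 40) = (c - 1)*(c + 2)*(c^3 - 3*c^2 - 18*c + 40) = (c - 2)*(c - 1)*(c + 2)*(c^2 - c - 20) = (c - 5)*(c - 2)*(c - 1)*(c + 2)*(c + 4)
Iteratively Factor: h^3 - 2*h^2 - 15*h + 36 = (h - 3)*(h^2 + h - 12) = (h - 3)^2*(h + 4)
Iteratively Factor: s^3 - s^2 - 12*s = (s + 3)*(s^2 - 4*s) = s*(s + 3)*(s - 4)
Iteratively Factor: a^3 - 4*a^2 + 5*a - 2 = (a - 1)*(a^2 - 3*a + 2) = (a - 2)*(a - 1)*(a - 1)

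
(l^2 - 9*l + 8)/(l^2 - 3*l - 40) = (l - 1)/(l + 5)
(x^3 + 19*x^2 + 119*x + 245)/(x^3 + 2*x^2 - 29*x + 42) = (x^2 + 12*x + 35)/(x^2 - 5*x + 6)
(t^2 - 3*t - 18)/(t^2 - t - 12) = (t - 6)/(t - 4)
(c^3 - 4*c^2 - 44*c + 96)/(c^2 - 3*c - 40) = (c^2 + 4*c - 12)/(c + 5)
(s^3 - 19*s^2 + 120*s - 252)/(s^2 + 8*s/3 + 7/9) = 9*(s^3 - 19*s^2 + 120*s - 252)/(9*s^2 + 24*s + 7)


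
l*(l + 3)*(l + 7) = l^3 + 10*l^2 + 21*l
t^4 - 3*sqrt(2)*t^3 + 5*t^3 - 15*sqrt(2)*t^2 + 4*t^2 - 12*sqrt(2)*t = t*(t + 1)*(t + 4)*(t - 3*sqrt(2))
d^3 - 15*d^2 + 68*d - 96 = (d - 8)*(d - 4)*(d - 3)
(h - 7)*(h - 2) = h^2 - 9*h + 14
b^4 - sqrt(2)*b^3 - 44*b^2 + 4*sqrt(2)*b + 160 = (b - 2)*(b + 2)*(b - 5*sqrt(2))*(b + 4*sqrt(2))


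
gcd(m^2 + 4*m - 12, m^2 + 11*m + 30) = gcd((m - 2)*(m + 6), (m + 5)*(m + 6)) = m + 6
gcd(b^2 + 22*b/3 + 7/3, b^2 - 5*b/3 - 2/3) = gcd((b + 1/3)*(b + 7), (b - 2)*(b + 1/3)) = b + 1/3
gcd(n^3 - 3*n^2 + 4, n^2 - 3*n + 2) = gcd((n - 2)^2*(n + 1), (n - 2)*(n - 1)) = n - 2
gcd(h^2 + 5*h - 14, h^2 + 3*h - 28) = h + 7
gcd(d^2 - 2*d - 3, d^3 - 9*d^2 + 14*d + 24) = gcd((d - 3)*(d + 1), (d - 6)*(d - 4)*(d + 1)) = d + 1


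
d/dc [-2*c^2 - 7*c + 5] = -4*c - 7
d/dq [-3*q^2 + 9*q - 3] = 9 - 6*q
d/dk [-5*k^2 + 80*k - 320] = 80 - 10*k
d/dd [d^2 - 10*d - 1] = 2*d - 10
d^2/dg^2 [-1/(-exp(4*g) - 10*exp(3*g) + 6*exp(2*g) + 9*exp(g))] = ((-16*exp(3*g) - 90*exp(2*g) + 24*exp(g) + 9)*(exp(3*g) + 10*exp(2*g) - 6*exp(g) - 9) + 2*(4*exp(3*g) + 30*exp(2*g) - 12*exp(g) - 9)^2)*exp(-g)/(exp(3*g) + 10*exp(2*g) - 6*exp(g) - 9)^3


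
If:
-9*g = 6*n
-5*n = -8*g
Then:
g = 0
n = 0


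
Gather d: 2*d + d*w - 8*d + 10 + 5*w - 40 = d*(w - 6) + 5*w - 30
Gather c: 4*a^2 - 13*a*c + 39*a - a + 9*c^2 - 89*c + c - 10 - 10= 4*a^2 + 38*a + 9*c^2 + c*(-13*a - 88) - 20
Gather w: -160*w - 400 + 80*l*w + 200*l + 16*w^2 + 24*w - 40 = 200*l + 16*w^2 + w*(80*l - 136) - 440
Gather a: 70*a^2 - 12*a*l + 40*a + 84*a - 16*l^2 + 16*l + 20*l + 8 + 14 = 70*a^2 + a*(124 - 12*l) - 16*l^2 + 36*l + 22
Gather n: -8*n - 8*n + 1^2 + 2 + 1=4 - 16*n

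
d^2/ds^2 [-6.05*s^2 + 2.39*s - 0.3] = -12.1000000000000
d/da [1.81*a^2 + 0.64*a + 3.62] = 3.62*a + 0.64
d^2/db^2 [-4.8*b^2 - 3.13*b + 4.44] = -9.60000000000000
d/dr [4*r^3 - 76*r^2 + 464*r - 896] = 12*r^2 - 152*r + 464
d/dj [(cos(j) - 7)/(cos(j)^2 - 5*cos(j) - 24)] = (cos(j)^2 - 14*cos(j) + 59)*sin(j)/(sin(j)^2 + 5*cos(j) + 23)^2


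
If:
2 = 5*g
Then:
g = 2/5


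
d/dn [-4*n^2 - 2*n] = -8*n - 2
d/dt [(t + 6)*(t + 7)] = 2*t + 13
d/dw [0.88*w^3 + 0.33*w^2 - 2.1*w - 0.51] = 2.64*w^2 + 0.66*w - 2.1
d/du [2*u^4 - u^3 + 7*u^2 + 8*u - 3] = 8*u^3 - 3*u^2 + 14*u + 8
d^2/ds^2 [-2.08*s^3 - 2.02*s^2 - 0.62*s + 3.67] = -12.48*s - 4.04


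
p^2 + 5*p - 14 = (p - 2)*(p + 7)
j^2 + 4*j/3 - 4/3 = (j - 2/3)*(j + 2)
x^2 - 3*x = x*(x - 3)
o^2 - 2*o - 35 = (o - 7)*(o + 5)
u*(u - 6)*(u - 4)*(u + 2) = u^4 - 8*u^3 + 4*u^2 + 48*u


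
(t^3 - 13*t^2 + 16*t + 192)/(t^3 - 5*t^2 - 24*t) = (t - 8)/t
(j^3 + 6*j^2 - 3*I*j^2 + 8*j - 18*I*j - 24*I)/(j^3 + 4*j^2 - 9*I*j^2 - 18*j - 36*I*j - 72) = (j + 2)/(j - 6*I)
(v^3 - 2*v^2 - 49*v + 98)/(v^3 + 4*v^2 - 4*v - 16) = (v^2 - 49)/(v^2 + 6*v + 8)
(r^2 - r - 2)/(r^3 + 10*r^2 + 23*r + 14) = (r - 2)/(r^2 + 9*r + 14)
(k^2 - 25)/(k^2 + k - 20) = (k - 5)/(k - 4)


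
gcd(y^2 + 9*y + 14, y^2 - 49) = y + 7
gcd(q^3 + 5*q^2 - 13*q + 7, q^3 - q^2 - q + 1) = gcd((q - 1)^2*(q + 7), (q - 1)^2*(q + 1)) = q^2 - 2*q + 1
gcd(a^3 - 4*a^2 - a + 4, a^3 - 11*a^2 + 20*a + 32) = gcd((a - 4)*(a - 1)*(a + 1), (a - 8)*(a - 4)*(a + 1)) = a^2 - 3*a - 4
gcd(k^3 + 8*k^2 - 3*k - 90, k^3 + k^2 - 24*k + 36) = k^2 + 3*k - 18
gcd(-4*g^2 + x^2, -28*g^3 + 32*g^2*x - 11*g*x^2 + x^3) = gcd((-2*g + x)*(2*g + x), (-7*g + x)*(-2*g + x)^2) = -2*g + x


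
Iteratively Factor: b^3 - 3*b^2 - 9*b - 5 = (b + 1)*(b^2 - 4*b - 5) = (b + 1)^2*(b - 5)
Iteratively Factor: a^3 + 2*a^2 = (a)*(a^2 + 2*a) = a^2*(a + 2)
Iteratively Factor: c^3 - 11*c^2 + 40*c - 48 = (c - 3)*(c^2 - 8*c + 16) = (c - 4)*(c - 3)*(c - 4)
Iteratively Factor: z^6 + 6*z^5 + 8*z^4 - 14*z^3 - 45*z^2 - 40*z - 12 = (z + 2)*(z^5 + 4*z^4 - 14*z^2 - 17*z - 6) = (z + 1)*(z + 2)*(z^4 + 3*z^3 - 3*z^2 - 11*z - 6) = (z - 2)*(z + 1)*(z + 2)*(z^3 + 5*z^2 + 7*z + 3) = (z - 2)*(z + 1)^2*(z + 2)*(z^2 + 4*z + 3) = (z - 2)*(z + 1)^2*(z + 2)*(z + 3)*(z + 1)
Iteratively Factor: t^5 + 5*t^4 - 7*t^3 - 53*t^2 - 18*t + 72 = (t + 2)*(t^4 + 3*t^3 - 13*t^2 - 27*t + 36) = (t + 2)*(t + 3)*(t^3 - 13*t + 12) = (t - 1)*(t + 2)*(t + 3)*(t^2 + t - 12) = (t - 1)*(t + 2)*(t + 3)*(t + 4)*(t - 3)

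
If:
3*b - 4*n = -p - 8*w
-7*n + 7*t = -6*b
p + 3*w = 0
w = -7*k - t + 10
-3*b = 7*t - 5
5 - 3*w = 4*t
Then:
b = -5/29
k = 1745/1421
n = 130/203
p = -375/203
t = 160/203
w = 125/203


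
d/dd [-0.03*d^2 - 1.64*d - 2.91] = -0.06*d - 1.64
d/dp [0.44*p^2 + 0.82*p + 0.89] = 0.88*p + 0.82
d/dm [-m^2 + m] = 1 - 2*m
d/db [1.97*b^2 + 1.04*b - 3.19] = 3.94*b + 1.04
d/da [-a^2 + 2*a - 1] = 2 - 2*a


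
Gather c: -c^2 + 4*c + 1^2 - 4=-c^2 + 4*c - 3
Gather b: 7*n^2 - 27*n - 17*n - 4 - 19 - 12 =7*n^2 - 44*n - 35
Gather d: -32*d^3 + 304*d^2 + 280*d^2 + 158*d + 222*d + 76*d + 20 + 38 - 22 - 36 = -32*d^3 + 584*d^2 + 456*d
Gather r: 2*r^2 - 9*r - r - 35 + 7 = 2*r^2 - 10*r - 28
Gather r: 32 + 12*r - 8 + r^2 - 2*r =r^2 + 10*r + 24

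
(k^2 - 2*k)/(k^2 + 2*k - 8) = k/(k + 4)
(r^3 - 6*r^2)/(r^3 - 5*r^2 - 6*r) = r/(r + 1)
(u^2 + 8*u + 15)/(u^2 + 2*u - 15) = (u + 3)/(u - 3)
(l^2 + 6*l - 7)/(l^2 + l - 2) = (l + 7)/(l + 2)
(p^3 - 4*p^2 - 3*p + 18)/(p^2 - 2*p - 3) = (p^2 - p - 6)/(p + 1)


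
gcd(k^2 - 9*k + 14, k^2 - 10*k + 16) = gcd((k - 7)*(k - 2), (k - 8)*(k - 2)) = k - 2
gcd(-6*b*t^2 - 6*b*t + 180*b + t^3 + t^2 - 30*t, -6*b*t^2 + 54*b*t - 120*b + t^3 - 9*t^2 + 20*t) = -6*b*t + 30*b + t^2 - 5*t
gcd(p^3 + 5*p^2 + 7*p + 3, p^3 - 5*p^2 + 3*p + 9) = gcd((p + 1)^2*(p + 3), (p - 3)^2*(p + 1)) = p + 1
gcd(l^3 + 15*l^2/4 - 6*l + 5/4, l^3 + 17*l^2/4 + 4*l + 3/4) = 1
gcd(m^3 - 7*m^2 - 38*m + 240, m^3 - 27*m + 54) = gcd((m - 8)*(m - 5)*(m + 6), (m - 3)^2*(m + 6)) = m + 6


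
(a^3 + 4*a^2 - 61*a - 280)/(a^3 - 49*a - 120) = (a + 7)/(a + 3)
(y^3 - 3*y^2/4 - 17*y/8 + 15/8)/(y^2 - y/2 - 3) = (4*y^2 - 9*y + 5)/(4*(y - 2))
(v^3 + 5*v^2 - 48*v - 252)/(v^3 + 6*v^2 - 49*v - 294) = (v + 6)/(v + 7)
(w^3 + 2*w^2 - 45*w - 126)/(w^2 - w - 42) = w + 3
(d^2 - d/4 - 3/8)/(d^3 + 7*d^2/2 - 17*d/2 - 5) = (d - 3/4)/(d^2 + 3*d - 10)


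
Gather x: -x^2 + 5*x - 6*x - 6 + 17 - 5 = -x^2 - x + 6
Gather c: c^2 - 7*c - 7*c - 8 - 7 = c^2 - 14*c - 15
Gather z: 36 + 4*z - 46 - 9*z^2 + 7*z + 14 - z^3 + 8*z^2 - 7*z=-z^3 - z^2 + 4*z + 4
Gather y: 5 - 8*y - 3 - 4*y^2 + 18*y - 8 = -4*y^2 + 10*y - 6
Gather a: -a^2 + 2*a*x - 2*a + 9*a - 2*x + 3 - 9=-a^2 + a*(2*x + 7) - 2*x - 6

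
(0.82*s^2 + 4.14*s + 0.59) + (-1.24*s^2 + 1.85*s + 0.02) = -0.42*s^2 + 5.99*s + 0.61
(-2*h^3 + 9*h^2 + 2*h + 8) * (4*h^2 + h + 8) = -8*h^5 + 34*h^4 + h^3 + 106*h^2 + 24*h + 64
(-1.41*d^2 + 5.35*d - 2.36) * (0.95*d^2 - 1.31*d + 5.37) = -1.3395*d^4 + 6.9296*d^3 - 16.8222*d^2 + 31.8211*d - 12.6732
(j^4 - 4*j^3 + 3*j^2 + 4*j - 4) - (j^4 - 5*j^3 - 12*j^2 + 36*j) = j^3 + 15*j^2 - 32*j - 4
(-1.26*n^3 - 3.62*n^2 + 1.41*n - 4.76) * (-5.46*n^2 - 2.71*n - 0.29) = 6.8796*n^5 + 23.1798*n^4 + 2.477*n^3 + 23.2183*n^2 + 12.4907*n + 1.3804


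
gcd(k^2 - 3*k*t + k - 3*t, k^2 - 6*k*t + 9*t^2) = -k + 3*t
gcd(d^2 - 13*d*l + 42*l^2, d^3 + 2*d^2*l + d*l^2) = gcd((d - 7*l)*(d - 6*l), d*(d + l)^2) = 1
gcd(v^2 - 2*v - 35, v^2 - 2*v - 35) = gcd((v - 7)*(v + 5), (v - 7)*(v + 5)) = v^2 - 2*v - 35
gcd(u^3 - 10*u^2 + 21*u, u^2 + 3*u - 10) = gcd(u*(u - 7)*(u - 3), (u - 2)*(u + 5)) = 1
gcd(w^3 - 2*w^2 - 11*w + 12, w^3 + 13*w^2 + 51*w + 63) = w + 3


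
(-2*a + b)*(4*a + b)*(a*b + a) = -8*a^3*b - 8*a^3 + 2*a^2*b^2 + 2*a^2*b + a*b^3 + a*b^2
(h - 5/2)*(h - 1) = h^2 - 7*h/2 + 5/2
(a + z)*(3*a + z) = 3*a^2 + 4*a*z + z^2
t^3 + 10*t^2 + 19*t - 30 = (t - 1)*(t + 5)*(t + 6)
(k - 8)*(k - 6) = k^2 - 14*k + 48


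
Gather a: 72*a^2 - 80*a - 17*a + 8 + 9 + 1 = 72*a^2 - 97*a + 18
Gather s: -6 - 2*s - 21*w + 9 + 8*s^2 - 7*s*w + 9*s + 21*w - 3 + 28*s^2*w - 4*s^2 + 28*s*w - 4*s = s^2*(28*w + 4) + s*(21*w + 3)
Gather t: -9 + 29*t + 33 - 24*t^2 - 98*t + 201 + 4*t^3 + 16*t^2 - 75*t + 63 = 4*t^3 - 8*t^2 - 144*t + 288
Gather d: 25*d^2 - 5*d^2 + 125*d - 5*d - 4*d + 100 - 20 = 20*d^2 + 116*d + 80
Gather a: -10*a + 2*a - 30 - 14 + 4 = -8*a - 40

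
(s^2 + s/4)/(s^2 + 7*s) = (s + 1/4)/(s + 7)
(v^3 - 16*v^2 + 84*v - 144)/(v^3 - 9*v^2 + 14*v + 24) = (v - 6)/(v + 1)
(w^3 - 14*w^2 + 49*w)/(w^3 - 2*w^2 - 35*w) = (w - 7)/(w + 5)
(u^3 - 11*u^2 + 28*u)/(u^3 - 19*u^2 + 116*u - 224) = u/(u - 8)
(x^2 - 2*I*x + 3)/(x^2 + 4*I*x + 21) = (x + I)/(x + 7*I)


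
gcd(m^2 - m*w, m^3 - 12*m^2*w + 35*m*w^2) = m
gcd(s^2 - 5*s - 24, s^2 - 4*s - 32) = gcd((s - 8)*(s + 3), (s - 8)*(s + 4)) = s - 8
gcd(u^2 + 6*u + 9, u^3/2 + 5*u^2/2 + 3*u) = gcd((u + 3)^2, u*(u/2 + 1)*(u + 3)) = u + 3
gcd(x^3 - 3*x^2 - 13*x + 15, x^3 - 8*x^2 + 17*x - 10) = x^2 - 6*x + 5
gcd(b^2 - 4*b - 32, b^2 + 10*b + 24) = b + 4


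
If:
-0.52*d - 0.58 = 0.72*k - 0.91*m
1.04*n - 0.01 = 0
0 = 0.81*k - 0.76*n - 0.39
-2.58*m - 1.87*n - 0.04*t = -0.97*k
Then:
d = -0.0271317829457364*t - 1.48401475134791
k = 0.49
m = 0.17744474995767 - 0.0155038759689922*t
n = 0.01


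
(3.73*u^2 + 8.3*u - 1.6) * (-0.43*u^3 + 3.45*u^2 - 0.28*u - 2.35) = -1.6039*u^5 + 9.2995*u^4 + 28.2786*u^3 - 16.6095*u^2 - 19.057*u + 3.76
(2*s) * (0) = 0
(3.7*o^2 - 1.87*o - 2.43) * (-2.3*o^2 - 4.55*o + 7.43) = -8.51*o^4 - 12.534*o^3 + 41.5885*o^2 - 2.8376*o - 18.0549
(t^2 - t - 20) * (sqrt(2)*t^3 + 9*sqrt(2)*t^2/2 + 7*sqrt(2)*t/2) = sqrt(2)*t^5 + 7*sqrt(2)*t^4/2 - 21*sqrt(2)*t^3 - 187*sqrt(2)*t^2/2 - 70*sqrt(2)*t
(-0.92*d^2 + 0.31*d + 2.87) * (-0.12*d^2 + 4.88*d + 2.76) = 0.1104*d^4 - 4.5268*d^3 - 1.3708*d^2 + 14.8612*d + 7.9212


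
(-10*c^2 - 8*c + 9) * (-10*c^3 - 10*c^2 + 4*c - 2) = 100*c^5 + 180*c^4 - 50*c^3 - 102*c^2 + 52*c - 18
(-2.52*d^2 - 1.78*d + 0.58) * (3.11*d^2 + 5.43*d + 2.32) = -7.8372*d^4 - 19.2194*d^3 - 13.708*d^2 - 0.9802*d + 1.3456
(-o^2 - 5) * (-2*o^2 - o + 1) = 2*o^4 + o^3 + 9*o^2 + 5*o - 5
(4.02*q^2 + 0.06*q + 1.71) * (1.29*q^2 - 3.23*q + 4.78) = 5.1858*q^4 - 12.9072*q^3 + 21.2277*q^2 - 5.2365*q + 8.1738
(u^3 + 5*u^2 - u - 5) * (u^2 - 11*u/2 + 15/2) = u^5 - u^4/2 - 21*u^3 + 38*u^2 + 20*u - 75/2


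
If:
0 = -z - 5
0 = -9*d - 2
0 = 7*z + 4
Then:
No Solution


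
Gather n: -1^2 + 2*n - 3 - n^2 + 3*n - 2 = -n^2 + 5*n - 6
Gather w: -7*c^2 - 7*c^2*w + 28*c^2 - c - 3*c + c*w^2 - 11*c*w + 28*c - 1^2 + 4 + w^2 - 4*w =21*c^2 + 24*c + w^2*(c + 1) + w*(-7*c^2 - 11*c - 4) + 3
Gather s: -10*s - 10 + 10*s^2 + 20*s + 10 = 10*s^2 + 10*s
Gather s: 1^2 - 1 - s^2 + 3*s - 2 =-s^2 + 3*s - 2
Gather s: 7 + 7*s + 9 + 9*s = 16*s + 16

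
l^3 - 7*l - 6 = (l - 3)*(l + 1)*(l + 2)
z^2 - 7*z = z*(z - 7)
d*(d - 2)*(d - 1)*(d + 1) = d^4 - 2*d^3 - d^2 + 2*d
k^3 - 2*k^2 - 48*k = k*(k - 8)*(k + 6)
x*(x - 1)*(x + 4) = x^3 + 3*x^2 - 4*x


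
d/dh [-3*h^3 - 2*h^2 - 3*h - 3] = -9*h^2 - 4*h - 3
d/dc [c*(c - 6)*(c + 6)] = 3*c^2 - 36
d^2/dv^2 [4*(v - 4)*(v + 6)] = 8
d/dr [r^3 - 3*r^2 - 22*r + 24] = 3*r^2 - 6*r - 22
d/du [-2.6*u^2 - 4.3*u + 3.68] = -5.2*u - 4.3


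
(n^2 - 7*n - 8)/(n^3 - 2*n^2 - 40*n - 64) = (n + 1)/(n^2 + 6*n + 8)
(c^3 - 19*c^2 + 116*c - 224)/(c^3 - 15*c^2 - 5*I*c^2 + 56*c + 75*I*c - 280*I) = (c - 4)/(c - 5*I)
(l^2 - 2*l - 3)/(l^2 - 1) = (l - 3)/(l - 1)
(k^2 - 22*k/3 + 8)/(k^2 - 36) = (k - 4/3)/(k + 6)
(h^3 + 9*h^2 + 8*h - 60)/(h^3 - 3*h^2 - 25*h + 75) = (h^2 + 4*h - 12)/(h^2 - 8*h + 15)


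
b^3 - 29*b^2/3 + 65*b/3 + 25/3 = (b - 5)^2*(b + 1/3)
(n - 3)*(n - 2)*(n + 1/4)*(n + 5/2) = n^4 - 9*n^3/4 - 57*n^2/8 + 107*n/8 + 15/4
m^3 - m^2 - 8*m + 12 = (m - 2)^2*(m + 3)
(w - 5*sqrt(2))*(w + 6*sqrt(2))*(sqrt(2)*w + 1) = sqrt(2)*w^3 + 3*w^2 - 59*sqrt(2)*w - 60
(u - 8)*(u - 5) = u^2 - 13*u + 40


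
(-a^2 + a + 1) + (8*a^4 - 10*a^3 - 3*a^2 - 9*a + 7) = 8*a^4 - 10*a^3 - 4*a^2 - 8*a + 8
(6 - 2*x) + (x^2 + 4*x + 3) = x^2 + 2*x + 9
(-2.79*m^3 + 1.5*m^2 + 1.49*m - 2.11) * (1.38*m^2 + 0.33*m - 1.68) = -3.8502*m^5 + 1.1493*m^4 + 7.2384*m^3 - 4.9401*m^2 - 3.1995*m + 3.5448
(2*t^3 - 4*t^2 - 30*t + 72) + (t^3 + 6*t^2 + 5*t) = 3*t^3 + 2*t^2 - 25*t + 72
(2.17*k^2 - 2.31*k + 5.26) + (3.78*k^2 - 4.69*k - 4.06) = 5.95*k^2 - 7.0*k + 1.2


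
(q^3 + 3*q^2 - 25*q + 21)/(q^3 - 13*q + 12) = (q + 7)/(q + 4)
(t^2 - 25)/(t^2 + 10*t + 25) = (t - 5)/(t + 5)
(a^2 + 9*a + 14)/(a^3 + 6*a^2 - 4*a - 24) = (a + 7)/(a^2 + 4*a - 12)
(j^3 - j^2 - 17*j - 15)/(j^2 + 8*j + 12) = (j^3 - j^2 - 17*j - 15)/(j^2 + 8*j + 12)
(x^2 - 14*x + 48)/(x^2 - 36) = (x - 8)/(x + 6)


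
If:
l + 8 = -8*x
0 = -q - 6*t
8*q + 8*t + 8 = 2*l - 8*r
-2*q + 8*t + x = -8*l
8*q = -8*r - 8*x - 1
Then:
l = 308/83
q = 2811/332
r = -4733/664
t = -937/664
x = -243/166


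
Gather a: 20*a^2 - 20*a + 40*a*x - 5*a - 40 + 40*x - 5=20*a^2 + a*(40*x - 25) + 40*x - 45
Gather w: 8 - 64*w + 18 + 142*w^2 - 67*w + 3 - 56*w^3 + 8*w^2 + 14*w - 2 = -56*w^3 + 150*w^2 - 117*w + 27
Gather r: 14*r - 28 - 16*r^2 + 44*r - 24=-16*r^2 + 58*r - 52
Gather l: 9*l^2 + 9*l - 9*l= 9*l^2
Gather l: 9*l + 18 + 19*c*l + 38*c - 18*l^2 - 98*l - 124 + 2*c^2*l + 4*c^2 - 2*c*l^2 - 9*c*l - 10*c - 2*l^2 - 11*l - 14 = 4*c^2 + 28*c + l^2*(-2*c - 20) + l*(2*c^2 + 10*c - 100) - 120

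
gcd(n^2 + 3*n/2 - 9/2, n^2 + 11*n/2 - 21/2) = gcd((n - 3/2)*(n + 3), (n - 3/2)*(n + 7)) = n - 3/2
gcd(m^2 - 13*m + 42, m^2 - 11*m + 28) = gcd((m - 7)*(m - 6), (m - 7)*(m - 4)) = m - 7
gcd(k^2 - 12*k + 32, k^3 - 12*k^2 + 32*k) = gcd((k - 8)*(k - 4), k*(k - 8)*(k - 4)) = k^2 - 12*k + 32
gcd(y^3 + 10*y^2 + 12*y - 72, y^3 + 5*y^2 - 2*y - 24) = y - 2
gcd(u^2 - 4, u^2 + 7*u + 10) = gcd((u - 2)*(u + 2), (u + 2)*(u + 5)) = u + 2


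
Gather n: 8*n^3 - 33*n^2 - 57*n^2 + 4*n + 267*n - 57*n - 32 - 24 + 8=8*n^3 - 90*n^2 + 214*n - 48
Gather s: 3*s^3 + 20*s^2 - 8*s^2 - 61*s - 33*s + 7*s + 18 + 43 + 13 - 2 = 3*s^3 + 12*s^2 - 87*s + 72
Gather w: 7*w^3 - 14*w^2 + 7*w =7*w^3 - 14*w^2 + 7*w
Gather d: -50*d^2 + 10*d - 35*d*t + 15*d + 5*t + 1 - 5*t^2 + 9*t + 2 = -50*d^2 + d*(25 - 35*t) - 5*t^2 + 14*t + 3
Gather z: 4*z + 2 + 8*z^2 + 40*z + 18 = 8*z^2 + 44*z + 20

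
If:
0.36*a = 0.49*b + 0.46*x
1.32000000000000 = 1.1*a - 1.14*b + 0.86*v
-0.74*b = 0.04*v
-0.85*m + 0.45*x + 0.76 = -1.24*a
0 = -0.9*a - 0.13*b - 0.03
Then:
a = -0.02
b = -0.08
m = 0.90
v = 1.46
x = 0.07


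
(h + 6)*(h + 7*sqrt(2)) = h^2 + 6*h + 7*sqrt(2)*h + 42*sqrt(2)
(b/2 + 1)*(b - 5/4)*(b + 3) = b^3/2 + 15*b^2/8 - b/8 - 15/4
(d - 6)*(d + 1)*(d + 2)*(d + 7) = d^4 + 4*d^3 - 37*d^2 - 124*d - 84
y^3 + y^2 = y^2*(y + 1)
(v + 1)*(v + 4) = v^2 + 5*v + 4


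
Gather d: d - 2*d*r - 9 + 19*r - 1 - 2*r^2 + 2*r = d*(1 - 2*r) - 2*r^2 + 21*r - 10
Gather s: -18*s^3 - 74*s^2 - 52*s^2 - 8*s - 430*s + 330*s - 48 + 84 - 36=-18*s^3 - 126*s^2 - 108*s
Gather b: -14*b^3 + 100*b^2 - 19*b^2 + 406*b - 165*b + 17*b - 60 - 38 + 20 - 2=-14*b^3 + 81*b^2 + 258*b - 80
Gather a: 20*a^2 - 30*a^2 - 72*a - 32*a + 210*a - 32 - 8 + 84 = -10*a^2 + 106*a + 44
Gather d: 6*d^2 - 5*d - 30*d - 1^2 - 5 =6*d^2 - 35*d - 6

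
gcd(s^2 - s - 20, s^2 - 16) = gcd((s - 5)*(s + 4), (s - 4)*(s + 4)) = s + 4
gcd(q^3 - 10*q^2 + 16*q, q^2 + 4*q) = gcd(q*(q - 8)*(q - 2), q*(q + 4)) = q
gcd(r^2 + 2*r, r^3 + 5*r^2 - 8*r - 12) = 1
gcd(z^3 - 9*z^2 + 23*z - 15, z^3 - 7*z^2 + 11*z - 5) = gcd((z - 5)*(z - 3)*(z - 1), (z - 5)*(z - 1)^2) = z^2 - 6*z + 5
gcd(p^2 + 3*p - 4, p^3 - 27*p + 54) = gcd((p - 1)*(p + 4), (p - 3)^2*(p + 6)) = 1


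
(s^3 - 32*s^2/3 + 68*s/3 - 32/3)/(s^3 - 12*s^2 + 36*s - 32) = (s - 2/3)/(s - 2)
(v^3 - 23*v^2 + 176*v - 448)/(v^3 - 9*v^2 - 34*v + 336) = (v - 8)/(v + 6)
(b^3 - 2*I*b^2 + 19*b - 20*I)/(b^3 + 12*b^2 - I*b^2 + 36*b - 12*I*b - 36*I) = (b^2 - I*b + 20)/(b^2 + 12*b + 36)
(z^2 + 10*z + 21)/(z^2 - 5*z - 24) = (z + 7)/(z - 8)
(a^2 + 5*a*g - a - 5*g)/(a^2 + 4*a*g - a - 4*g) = (a + 5*g)/(a + 4*g)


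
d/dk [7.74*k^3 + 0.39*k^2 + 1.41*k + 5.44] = 23.22*k^2 + 0.78*k + 1.41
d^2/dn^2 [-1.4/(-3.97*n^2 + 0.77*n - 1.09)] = (-44.13052*n^2 + 8.55932*n + 1.4*(7.94*n - 0.77)*(15.88*n - 1.54) - 12.11644)/(3.97*n^2 - 0.77*n + 1.09)^3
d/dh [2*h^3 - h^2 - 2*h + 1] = 6*h^2 - 2*h - 2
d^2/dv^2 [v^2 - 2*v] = 2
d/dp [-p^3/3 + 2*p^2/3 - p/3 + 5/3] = -p^2 + 4*p/3 - 1/3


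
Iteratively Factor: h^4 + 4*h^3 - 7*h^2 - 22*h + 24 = (h + 4)*(h^3 - 7*h + 6) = (h + 3)*(h + 4)*(h^2 - 3*h + 2) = (h - 1)*(h + 3)*(h + 4)*(h - 2)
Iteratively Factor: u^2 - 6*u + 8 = (u - 2)*(u - 4)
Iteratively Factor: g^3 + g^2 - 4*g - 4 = (g + 2)*(g^2 - g - 2) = (g + 1)*(g + 2)*(g - 2)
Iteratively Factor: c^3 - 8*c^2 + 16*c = (c - 4)*(c^2 - 4*c) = c*(c - 4)*(c - 4)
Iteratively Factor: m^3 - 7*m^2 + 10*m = (m - 2)*(m^2 - 5*m) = m*(m - 2)*(m - 5)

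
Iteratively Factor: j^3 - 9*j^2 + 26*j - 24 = (j - 3)*(j^2 - 6*j + 8) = (j - 4)*(j - 3)*(j - 2)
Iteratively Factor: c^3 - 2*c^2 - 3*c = (c - 3)*(c^2 + c) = c*(c - 3)*(c + 1)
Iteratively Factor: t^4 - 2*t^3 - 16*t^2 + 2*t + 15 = (t - 1)*(t^3 - t^2 - 17*t - 15) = (t - 1)*(t + 1)*(t^2 - 2*t - 15) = (t - 5)*(t - 1)*(t + 1)*(t + 3)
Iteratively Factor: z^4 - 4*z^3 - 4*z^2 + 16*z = (z + 2)*(z^3 - 6*z^2 + 8*z) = (z - 4)*(z + 2)*(z^2 - 2*z) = (z - 4)*(z - 2)*(z + 2)*(z)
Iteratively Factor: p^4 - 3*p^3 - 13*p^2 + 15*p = (p)*(p^3 - 3*p^2 - 13*p + 15) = p*(p + 3)*(p^2 - 6*p + 5) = p*(p - 1)*(p + 3)*(p - 5)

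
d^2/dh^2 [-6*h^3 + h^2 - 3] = 2 - 36*h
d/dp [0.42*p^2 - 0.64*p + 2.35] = 0.84*p - 0.64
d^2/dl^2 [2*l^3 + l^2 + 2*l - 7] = 12*l + 2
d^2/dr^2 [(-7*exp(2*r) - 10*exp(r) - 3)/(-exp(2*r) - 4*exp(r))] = 6*(-3*exp(3*r) + 14*exp(2*r) + 6*exp(r) + 8)*exp(-r)/(exp(3*r) + 12*exp(2*r) + 48*exp(r) + 64)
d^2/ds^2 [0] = 0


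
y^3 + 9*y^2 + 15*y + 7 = (y + 1)^2*(y + 7)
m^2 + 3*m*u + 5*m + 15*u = (m + 5)*(m + 3*u)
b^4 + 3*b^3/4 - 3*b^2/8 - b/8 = b*(b - 1/2)*(b + 1/4)*(b + 1)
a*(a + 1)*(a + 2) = a^3 + 3*a^2 + 2*a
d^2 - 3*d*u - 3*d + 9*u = (d - 3)*(d - 3*u)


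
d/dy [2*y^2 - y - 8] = 4*y - 1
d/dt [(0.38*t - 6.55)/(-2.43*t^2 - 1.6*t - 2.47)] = (0.9234*t^2 - 31.833*t - 11.4186)/(5.9049*t^4 + 7.776*t^3 + 14.5642*t^2 + 7.904*t + 6.1009)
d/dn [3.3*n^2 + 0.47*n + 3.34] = 6.6*n + 0.47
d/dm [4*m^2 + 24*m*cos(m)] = -24*m*sin(m) + 8*m + 24*cos(m)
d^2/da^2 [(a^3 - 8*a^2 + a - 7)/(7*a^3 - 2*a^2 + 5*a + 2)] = 2*(-378*a^6 + 42*a^5 - 1344*a^4 + 1486*a^3 - 969*a^2 + 528*a - 245)/(343*a^9 - 294*a^8 + 819*a^7 - 134*a^6 + 417*a^5 + 294*a^4 + 89*a^3 + 126*a^2 + 60*a + 8)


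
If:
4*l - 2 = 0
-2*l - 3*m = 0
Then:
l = 1/2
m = -1/3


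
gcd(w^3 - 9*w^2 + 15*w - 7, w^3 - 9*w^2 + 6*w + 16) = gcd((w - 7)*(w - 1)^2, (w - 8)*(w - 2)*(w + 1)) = 1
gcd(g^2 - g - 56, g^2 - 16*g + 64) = g - 8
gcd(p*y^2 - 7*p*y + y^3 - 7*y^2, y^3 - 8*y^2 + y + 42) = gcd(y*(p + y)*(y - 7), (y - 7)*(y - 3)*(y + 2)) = y - 7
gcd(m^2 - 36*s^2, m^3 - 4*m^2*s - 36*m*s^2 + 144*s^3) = -m^2 + 36*s^2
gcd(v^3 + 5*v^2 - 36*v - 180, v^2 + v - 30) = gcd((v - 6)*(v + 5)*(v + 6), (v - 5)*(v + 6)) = v + 6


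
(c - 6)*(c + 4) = c^2 - 2*c - 24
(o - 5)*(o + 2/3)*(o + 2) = o^3 - 7*o^2/3 - 12*o - 20/3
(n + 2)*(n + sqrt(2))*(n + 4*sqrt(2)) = n^3 + 2*n^2 + 5*sqrt(2)*n^2 + 8*n + 10*sqrt(2)*n + 16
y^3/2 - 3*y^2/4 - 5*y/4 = y*(y/2 + 1/2)*(y - 5/2)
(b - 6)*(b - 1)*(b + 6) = b^3 - b^2 - 36*b + 36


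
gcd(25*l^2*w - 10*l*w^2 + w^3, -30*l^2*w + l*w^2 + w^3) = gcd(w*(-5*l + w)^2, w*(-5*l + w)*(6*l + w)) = -5*l*w + w^2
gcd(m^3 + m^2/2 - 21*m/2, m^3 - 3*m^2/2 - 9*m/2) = m^2 - 3*m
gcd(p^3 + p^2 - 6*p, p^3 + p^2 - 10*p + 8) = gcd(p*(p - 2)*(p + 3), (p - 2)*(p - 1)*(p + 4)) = p - 2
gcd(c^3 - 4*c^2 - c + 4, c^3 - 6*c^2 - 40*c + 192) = c - 4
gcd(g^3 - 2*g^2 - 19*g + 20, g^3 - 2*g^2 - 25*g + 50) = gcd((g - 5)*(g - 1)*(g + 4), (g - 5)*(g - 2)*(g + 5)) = g - 5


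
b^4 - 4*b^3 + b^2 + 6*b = b*(b - 3)*(b - 2)*(b + 1)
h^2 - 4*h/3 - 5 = (h - 3)*(h + 5/3)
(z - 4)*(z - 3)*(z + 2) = z^3 - 5*z^2 - 2*z + 24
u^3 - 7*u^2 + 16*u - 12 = (u - 3)*(u - 2)^2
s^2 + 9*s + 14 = (s + 2)*(s + 7)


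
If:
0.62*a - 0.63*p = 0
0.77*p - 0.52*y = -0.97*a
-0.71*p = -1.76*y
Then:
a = 0.00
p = 0.00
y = 0.00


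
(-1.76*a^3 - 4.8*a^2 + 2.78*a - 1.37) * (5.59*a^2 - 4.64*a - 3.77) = -9.8384*a^5 - 18.6656*a^4 + 44.4474*a^3 - 2.4615*a^2 - 4.1238*a + 5.1649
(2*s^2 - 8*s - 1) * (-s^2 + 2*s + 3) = -2*s^4 + 12*s^3 - 9*s^2 - 26*s - 3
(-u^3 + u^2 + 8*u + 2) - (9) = -u^3 + u^2 + 8*u - 7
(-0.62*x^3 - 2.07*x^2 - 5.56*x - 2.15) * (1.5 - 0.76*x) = 0.4712*x^4 + 0.6432*x^3 + 1.1206*x^2 - 6.706*x - 3.225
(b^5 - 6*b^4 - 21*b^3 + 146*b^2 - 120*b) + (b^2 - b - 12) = b^5 - 6*b^4 - 21*b^3 + 147*b^2 - 121*b - 12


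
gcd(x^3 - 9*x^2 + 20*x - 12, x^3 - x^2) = x - 1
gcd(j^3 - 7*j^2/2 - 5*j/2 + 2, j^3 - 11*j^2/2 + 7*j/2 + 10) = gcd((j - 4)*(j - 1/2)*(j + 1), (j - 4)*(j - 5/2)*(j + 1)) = j^2 - 3*j - 4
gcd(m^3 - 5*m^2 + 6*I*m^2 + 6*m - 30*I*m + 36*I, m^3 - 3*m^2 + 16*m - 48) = m - 3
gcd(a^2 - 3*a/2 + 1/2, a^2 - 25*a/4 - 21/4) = 1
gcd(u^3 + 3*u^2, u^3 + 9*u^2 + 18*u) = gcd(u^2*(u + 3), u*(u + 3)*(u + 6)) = u^2 + 3*u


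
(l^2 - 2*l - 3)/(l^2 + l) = (l - 3)/l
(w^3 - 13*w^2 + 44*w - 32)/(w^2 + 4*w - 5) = (w^2 - 12*w + 32)/(w + 5)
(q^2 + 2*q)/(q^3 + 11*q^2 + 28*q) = (q + 2)/(q^2 + 11*q + 28)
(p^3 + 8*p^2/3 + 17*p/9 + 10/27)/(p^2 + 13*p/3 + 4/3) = (9*p^2 + 21*p + 10)/(9*(p + 4))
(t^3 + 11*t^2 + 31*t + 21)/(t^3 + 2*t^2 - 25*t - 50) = (t^3 + 11*t^2 + 31*t + 21)/(t^3 + 2*t^2 - 25*t - 50)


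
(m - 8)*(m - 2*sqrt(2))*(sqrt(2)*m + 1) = sqrt(2)*m^3 - 8*sqrt(2)*m^2 - 3*m^2 - 2*sqrt(2)*m + 24*m + 16*sqrt(2)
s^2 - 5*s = s*(s - 5)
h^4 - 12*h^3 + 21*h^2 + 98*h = h*(h - 7)^2*(h + 2)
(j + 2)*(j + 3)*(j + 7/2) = j^3 + 17*j^2/2 + 47*j/2 + 21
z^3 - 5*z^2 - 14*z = z*(z - 7)*(z + 2)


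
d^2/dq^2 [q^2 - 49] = 2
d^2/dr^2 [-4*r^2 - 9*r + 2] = -8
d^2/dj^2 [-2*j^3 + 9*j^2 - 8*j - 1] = 18 - 12*j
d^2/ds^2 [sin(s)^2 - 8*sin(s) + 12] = 8*sin(s) + 2*cos(2*s)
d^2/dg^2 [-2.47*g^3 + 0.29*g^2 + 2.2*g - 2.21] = 0.58 - 14.82*g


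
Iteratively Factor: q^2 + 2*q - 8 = (q - 2)*(q + 4)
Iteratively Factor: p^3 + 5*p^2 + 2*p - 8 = (p - 1)*(p^2 + 6*p + 8) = (p - 1)*(p + 2)*(p + 4)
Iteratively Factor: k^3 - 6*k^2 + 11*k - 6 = (k - 1)*(k^2 - 5*k + 6) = (k - 3)*(k - 1)*(k - 2)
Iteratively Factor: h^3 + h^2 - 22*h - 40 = (h + 2)*(h^2 - h - 20) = (h - 5)*(h + 2)*(h + 4)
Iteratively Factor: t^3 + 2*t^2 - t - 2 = (t + 1)*(t^2 + t - 2) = (t + 1)*(t + 2)*(t - 1)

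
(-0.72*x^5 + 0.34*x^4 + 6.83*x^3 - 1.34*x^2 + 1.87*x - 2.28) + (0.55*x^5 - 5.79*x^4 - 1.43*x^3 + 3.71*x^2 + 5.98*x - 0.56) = -0.17*x^5 - 5.45*x^4 + 5.4*x^3 + 2.37*x^2 + 7.85*x - 2.84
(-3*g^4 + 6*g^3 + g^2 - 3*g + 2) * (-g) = 3*g^5 - 6*g^4 - g^3 + 3*g^2 - 2*g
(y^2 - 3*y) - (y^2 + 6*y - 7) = 7 - 9*y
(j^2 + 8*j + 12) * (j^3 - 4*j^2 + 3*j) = j^5 + 4*j^4 - 17*j^3 - 24*j^2 + 36*j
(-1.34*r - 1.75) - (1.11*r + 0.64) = -2.45*r - 2.39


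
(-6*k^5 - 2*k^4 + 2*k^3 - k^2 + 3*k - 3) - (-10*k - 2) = -6*k^5 - 2*k^4 + 2*k^3 - k^2 + 13*k - 1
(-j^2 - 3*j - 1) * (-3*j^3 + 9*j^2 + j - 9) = 3*j^5 - 25*j^3 - 3*j^2 + 26*j + 9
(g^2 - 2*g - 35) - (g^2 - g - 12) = -g - 23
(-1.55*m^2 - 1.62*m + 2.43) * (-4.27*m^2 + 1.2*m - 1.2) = 6.6185*m^4 + 5.0574*m^3 - 10.4601*m^2 + 4.86*m - 2.916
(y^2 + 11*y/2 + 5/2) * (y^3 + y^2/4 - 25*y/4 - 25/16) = y^5 + 23*y^4/4 - 19*y^3/8 - 565*y^2/16 - 775*y/32 - 125/32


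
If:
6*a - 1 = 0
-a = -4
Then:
No Solution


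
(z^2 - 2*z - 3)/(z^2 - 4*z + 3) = (z + 1)/(z - 1)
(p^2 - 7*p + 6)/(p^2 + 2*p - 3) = (p - 6)/(p + 3)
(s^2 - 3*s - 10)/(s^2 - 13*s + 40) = (s + 2)/(s - 8)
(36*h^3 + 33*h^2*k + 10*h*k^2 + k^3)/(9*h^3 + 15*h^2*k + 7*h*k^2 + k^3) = (4*h + k)/(h + k)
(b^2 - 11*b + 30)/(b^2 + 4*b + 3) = (b^2 - 11*b + 30)/(b^2 + 4*b + 3)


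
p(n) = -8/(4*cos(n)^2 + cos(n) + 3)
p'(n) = -8*(8*sin(n)*cos(n) + sin(n))/(4*cos(n)^2 + cos(n) + 3)^2 = -8*(8*cos(n) + 1)*sin(n)/(4*cos(n)^2 + cos(n) + 3)^2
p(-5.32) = -1.64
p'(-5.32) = -1.54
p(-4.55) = -2.72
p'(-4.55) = 0.27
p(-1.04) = -1.77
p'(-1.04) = 1.70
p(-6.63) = -1.07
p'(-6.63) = 0.41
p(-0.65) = -1.26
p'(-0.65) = 0.89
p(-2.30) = -1.95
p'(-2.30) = -1.53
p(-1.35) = -2.35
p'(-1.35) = 1.85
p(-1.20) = -2.06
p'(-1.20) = 1.92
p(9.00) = -1.48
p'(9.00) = 0.71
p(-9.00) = -1.48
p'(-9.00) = -0.71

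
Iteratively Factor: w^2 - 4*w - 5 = (w + 1)*(w - 5)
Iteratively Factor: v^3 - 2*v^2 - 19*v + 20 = (v - 1)*(v^2 - v - 20) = (v - 5)*(v - 1)*(v + 4)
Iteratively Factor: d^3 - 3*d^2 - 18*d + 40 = (d + 4)*(d^2 - 7*d + 10) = (d - 5)*(d + 4)*(d - 2)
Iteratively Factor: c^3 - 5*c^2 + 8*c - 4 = (c - 2)*(c^2 - 3*c + 2) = (c - 2)^2*(c - 1)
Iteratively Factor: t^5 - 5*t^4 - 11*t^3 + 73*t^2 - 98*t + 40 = (t - 5)*(t^4 - 11*t^2 + 18*t - 8) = (t - 5)*(t + 4)*(t^3 - 4*t^2 + 5*t - 2) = (t - 5)*(t - 1)*(t + 4)*(t^2 - 3*t + 2) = (t - 5)*(t - 1)^2*(t + 4)*(t - 2)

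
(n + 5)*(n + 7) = n^2 + 12*n + 35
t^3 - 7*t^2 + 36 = (t - 6)*(t - 3)*(t + 2)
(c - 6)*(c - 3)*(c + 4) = c^3 - 5*c^2 - 18*c + 72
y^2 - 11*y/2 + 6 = (y - 4)*(y - 3/2)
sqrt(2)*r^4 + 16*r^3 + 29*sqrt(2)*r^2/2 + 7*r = r*(r + sqrt(2)/2)*(r + 7*sqrt(2))*(sqrt(2)*r + 1)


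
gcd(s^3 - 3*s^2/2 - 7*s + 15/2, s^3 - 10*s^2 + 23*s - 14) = s - 1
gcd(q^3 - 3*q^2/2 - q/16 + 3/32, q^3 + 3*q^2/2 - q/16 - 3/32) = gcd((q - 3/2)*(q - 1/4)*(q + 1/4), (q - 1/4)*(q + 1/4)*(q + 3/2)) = q^2 - 1/16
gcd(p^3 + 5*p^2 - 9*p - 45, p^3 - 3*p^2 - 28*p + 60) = p + 5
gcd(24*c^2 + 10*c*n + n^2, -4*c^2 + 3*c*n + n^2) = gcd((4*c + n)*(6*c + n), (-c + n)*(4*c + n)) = 4*c + n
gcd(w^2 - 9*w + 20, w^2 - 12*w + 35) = w - 5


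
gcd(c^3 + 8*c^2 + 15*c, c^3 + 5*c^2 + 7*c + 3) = c + 3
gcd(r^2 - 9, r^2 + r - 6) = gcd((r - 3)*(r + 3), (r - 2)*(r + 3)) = r + 3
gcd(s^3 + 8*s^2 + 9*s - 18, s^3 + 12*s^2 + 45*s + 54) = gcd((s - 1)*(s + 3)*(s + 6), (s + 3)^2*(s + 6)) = s^2 + 9*s + 18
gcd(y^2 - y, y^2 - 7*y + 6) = y - 1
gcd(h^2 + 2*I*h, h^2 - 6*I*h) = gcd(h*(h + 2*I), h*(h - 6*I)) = h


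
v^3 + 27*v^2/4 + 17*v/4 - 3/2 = (v - 1/4)*(v + 1)*(v + 6)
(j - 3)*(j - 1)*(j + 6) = j^3 + 2*j^2 - 21*j + 18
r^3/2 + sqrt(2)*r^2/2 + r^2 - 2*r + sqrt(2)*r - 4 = (r/2 + sqrt(2))*(r + 2)*(r - sqrt(2))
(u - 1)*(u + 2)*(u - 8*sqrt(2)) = u^3 - 8*sqrt(2)*u^2 + u^2 - 8*sqrt(2)*u - 2*u + 16*sqrt(2)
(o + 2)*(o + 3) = o^2 + 5*o + 6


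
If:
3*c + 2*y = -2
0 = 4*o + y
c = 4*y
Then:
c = -4/7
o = 1/28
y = -1/7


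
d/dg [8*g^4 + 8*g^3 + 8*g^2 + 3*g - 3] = 32*g^3 + 24*g^2 + 16*g + 3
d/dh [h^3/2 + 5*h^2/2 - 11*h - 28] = 3*h^2/2 + 5*h - 11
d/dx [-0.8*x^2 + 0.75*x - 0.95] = 0.75 - 1.6*x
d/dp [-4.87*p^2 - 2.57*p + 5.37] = -9.74*p - 2.57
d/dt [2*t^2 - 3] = 4*t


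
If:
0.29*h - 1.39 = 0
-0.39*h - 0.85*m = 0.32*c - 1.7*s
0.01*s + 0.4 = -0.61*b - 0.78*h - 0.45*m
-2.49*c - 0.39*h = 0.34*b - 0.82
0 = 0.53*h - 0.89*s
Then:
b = -9.19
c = 0.83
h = 4.79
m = 3.20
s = 2.85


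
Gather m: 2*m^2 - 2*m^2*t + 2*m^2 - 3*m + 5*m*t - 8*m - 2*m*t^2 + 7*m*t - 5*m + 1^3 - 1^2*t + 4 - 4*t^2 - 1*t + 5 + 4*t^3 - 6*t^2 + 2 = m^2*(4 - 2*t) + m*(-2*t^2 + 12*t - 16) + 4*t^3 - 10*t^2 - 2*t + 12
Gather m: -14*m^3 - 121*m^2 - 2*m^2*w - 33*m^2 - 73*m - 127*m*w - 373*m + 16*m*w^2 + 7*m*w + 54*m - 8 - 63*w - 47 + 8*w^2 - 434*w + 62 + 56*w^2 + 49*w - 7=-14*m^3 + m^2*(-2*w - 154) + m*(16*w^2 - 120*w - 392) + 64*w^2 - 448*w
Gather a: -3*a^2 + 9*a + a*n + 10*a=-3*a^2 + a*(n + 19)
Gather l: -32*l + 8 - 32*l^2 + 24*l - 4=-32*l^2 - 8*l + 4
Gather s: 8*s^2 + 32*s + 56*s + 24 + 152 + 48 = 8*s^2 + 88*s + 224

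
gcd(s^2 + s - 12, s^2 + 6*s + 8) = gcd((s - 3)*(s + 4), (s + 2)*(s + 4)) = s + 4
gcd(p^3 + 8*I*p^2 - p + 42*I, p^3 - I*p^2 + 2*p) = p - 2*I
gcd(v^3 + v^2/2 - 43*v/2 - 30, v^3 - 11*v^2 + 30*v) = v - 5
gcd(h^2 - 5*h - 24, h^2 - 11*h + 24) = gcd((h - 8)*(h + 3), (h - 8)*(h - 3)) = h - 8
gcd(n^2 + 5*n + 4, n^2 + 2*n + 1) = n + 1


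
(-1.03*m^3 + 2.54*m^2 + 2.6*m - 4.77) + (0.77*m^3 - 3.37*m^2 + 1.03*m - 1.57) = -0.26*m^3 - 0.83*m^2 + 3.63*m - 6.34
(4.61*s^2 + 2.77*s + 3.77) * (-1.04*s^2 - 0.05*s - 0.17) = -4.7944*s^4 - 3.1113*s^3 - 4.843*s^2 - 0.6594*s - 0.6409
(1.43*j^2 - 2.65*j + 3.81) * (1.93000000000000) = 2.7599*j^2 - 5.1145*j + 7.3533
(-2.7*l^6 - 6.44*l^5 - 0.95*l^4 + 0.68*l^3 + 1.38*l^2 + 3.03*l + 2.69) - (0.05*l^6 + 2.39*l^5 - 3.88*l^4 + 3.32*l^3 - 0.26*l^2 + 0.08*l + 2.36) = -2.75*l^6 - 8.83*l^5 + 2.93*l^4 - 2.64*l^3 + 1.64*l^2 + 2.95*l + 0.33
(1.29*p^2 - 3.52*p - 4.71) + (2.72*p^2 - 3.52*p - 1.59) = 4.01*p^2 - 7.04*p - 6.3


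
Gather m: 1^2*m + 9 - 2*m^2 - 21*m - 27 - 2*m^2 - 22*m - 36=-4*m^2 - 42*m - 54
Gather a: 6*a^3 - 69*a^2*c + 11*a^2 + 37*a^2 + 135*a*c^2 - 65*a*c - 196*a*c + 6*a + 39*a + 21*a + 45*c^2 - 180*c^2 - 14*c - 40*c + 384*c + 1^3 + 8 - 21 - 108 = 6*a^3 + a^2*(48 - 69*c) + a*(135*c^2 - 261*c + 66) - 135*c^2 + 330*c - 120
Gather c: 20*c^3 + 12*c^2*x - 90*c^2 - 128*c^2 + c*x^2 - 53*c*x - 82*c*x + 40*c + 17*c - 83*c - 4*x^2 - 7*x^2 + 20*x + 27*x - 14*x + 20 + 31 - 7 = 20*c^3 + c^2*(12*x - 218) + c*(x^2 - 135*x - 26) - 11*x^2 + 33*x + 44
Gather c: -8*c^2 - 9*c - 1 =-8*c^2 - 9*c - 1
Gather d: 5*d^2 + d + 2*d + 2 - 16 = 5*d^2 + 3*d - 14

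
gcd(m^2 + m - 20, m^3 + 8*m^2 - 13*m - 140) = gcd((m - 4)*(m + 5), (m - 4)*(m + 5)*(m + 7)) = m^2 + m - 20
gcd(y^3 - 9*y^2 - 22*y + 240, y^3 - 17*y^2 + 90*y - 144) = y^2 - 14*y + 48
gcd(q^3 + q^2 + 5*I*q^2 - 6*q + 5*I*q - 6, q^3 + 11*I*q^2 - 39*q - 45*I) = q + 3*I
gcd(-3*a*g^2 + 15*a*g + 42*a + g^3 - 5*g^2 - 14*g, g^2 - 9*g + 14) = g - 7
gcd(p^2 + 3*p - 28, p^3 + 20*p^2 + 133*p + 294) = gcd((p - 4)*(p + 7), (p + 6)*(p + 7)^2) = p + 7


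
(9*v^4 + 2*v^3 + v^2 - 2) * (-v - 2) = -9*v^5 - 20*v^4 - 5*v^3 - 2*v^2 + 2*v + 4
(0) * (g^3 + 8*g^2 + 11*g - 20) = 0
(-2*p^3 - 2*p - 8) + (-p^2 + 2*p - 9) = -2*p^3 - p^2 - 17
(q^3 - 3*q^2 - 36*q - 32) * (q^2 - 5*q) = q^5 - 8*q^4 - 21*q^3 + 148*q^2 + 160*q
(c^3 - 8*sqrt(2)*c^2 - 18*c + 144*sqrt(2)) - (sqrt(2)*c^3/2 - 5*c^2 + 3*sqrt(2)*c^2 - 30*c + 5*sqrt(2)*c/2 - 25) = -sqrt(2)*c^3/2 + c^3 - 11*sqrt(2)*c^2 + 5*c^2 - 5*sqrt(2)*c/2 + 12*c + 25 + 144*sqrt(2)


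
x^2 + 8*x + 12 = (x + 2)*(x + 6)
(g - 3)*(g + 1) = g^2 - 2*g - 3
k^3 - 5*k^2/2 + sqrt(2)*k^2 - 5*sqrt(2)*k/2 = k*(k - 5/2)*(k + sqrt(2))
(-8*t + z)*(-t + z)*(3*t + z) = 24*t^3 - 19*t^2*z - 6*t*z^2 + z^3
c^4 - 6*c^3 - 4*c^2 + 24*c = c*(c - 6)*(c - 2)*(c + 2)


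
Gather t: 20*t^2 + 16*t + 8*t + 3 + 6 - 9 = 20*t^2 + 24*t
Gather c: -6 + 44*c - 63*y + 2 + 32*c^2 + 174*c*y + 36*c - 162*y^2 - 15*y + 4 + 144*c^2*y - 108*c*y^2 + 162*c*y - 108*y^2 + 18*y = c^2*(144*y + 32) + c*(-108*y^2 + 336*y + 80) - 270*y^2 - 60*y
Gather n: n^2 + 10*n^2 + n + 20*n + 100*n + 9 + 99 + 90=11*n^2 + 121*n + 198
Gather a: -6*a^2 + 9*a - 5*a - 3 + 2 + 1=-6*a^2 + 4*a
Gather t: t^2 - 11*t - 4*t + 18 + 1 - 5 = t^2 - 15*t + 14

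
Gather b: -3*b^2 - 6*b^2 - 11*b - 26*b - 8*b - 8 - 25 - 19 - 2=-9*b^2 - 45*b - 54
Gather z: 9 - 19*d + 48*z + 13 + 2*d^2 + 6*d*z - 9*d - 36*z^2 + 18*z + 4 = 2*d^2 - 28*d - 36*z^2 + z*(6*d + 66) + 26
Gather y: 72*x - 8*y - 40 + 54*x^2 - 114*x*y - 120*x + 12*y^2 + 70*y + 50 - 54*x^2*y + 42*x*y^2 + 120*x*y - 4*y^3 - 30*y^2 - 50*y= 54*x^2 - 48*x - 4*y^3 + y^2*(42*x - 18) + y*(-54*x^2 + 6*x + 12) + 10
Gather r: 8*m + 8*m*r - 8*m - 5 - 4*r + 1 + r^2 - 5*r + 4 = r^2 + r*(8*m - 9)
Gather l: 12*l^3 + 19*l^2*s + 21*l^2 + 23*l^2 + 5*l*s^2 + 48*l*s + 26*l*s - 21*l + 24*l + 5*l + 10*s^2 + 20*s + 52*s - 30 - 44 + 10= 12*l^3 + l^2*(19*s + 44) + l*(5*s^2 + 74*s + 8) + 10*s^2 + 72*s - 64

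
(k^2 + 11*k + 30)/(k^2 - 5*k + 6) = (k^2 + 11*k + 30)/(k^2 - 5*k + 6)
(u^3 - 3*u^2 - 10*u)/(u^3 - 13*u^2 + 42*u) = (u^2 - 3*u - 10)/(u^2 - 13*u + 42)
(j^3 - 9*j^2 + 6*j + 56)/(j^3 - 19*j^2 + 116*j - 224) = (j + 2)/(j - 8)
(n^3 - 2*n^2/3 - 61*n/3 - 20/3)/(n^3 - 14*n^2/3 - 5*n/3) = (n + 4)/n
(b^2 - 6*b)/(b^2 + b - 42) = b/(b + 7)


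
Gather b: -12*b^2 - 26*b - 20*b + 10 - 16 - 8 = -12*b^2 - 46*b - 14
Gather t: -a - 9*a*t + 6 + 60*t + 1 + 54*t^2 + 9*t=-a + 54*t^2 + t*(69 - 9*a) + 7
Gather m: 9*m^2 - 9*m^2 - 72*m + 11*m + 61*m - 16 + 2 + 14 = 0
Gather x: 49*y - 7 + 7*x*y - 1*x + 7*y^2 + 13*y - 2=x*(7*y - 1) + 7*y^2 + 62*y - 9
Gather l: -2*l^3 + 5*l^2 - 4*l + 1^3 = -2*l^3 + 5*l^2 - 4*l + 1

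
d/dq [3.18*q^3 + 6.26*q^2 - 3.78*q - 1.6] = 9.54*q^2 + 12.52*q - 3.78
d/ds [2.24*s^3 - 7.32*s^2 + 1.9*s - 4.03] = 6.72*s^2 - 14.64*s + 1.9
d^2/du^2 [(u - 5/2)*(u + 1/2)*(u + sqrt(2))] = 6*u - 4 + 2*sqrt(2)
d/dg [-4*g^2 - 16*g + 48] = -8*g - 16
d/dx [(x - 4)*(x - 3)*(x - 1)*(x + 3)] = 4*x^3 - 15*x^2 - 10*x + 45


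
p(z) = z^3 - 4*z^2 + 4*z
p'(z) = 3*z^2 - 8*z + 4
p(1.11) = 0.88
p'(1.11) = -1.18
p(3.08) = 3.59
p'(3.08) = 7.82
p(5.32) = 58.64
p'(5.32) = 46.35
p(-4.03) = -146.53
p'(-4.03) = 84.96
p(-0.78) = -6.03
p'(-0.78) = 12.07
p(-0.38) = -2.15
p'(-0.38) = 7.47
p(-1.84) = -27.13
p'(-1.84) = 28.88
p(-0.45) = -2.70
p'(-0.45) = 8.21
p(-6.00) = -384.00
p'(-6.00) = 160.00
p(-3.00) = -75.00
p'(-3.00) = 55.00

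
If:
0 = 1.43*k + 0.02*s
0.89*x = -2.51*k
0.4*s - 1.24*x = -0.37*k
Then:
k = 0.00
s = 0.00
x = 0.00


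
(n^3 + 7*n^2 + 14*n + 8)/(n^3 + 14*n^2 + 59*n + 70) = (n^2 + 5*n + 4)/(n^2 + 12*n + 35)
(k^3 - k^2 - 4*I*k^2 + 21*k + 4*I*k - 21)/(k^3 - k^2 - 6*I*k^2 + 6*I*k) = (k^2 - 4*I*k + 21)/(k*(k - 6*I))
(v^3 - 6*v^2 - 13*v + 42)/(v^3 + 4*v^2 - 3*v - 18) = (v - 7)/(v + 3)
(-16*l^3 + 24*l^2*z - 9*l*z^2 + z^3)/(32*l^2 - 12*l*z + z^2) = (4*l^2 - 5*l*z + z^2)/(-8*l + z)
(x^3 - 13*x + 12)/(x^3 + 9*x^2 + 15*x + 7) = (x^3 - 13*x + 12)/(x^3 + 9*x^2 + 15*x + 7)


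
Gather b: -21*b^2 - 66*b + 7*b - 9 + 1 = -21*b^2 - 59*b - 8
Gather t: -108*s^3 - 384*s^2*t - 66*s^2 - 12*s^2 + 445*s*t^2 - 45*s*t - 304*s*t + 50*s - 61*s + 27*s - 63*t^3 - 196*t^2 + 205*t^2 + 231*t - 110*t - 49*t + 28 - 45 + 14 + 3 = -108*s^3 - 78*s^2 + 16*s - 63*t^3 + t^2*(445*s + 9) + t*(-384*s^2 - 349*s + 72)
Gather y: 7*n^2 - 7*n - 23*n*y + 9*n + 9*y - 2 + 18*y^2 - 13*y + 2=7*n^2 + 2*n + 18*y^2 + y*(-23*n - 4)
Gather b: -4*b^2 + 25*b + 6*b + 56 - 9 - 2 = -4*b^2 + 31*b + 45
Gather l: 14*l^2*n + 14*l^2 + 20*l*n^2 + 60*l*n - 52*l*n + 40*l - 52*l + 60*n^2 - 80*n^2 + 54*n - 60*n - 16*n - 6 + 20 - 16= l^2*(14*n + 14) + l*(20*n^2 + 8*n - 12) - 20*n^2 - 22*n - 2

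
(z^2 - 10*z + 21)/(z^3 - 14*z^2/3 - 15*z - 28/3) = 3*(z - 3)/(3*z^2 + 7*z + 4)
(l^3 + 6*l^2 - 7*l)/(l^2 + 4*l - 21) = l*(l - 1)/(l - 3)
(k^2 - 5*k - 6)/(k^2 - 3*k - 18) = (k + 1)/(k + 3)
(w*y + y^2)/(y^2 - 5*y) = (w + y)/(y - 5)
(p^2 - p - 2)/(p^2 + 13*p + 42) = (p^2 - p - 2)/(p^2 + 13*p + 42)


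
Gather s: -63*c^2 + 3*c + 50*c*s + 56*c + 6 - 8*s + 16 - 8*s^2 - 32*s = -63*c^2 + 59*c - 8*s^2 + s*(50*c - 40) + 22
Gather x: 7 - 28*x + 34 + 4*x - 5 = 36 - 24*x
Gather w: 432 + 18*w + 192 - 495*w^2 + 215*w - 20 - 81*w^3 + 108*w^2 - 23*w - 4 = -81*w^3 - 387*w^2 + 210*w + 600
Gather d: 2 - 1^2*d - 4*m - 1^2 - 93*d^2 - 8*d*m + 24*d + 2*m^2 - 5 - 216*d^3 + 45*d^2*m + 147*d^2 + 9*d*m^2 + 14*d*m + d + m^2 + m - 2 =-216*d^3 + d^2*(45*m + 54) + d*(9*m^2 + 6*m + 24) + 3*m^2 - 3*m - 6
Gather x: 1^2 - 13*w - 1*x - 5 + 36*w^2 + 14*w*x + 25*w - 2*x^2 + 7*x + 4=36*w^2 + 12*w - 2*x^2 + x*(14*w + 6)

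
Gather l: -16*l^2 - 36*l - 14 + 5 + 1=-16*l^2 - 36*l - 8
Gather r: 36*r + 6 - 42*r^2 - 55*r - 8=-42*r^2 - 19*r - 2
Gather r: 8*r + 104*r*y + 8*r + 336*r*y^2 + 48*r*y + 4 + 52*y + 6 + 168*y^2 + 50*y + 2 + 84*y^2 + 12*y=r*(336*y^2 + 152*y + 16) + 252*y^2 + 114*y + 12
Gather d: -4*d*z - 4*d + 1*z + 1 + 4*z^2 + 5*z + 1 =d*(-4*z - 4) + 4*z^2 + 6*z + 2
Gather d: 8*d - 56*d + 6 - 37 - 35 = -48*d - 66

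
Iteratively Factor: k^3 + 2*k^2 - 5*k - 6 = (k + 3)*(k^2 - k - 2) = (k - 2)*(k + 3)*(k + 1)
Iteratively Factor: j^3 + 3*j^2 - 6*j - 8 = (j + 4)*(j^2 - j - 2) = (j + 1)*(j + 4)*(j - 2)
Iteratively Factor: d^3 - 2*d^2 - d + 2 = (d - 1)*(d^2 - d - 2) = (d - 2)*(d - 1)*(d + 1)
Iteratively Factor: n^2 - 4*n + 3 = (n - 1)*(n - 3)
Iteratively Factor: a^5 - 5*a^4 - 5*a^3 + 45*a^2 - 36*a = (a)*(a^4 - 5*a^3 - 5*a^2 + 45*a - 36) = a*(a - 4)*(a^3 - a^2 - 9*a + 9) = a*(a - 4)*(a - 3)*(a^2 + 2*a - 3) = a*(a - 4)*(a - 3)*(a - 1)*(a + 3)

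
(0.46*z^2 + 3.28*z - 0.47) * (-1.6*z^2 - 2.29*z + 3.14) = -0.736*z^4 - 6.3014*z^3 - 5.3148*z^2 + 11.3755*z - 1.4758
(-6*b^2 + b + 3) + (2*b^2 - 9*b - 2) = -4*b^2 - 8*b + 1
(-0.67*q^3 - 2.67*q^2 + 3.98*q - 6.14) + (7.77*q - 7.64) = -0.67*q^3 - 2.67*q^2 + 11.75*q - 13.78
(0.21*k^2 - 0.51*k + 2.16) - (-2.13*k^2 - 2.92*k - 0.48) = 2.34*k^2 + 2.41*k + 2.64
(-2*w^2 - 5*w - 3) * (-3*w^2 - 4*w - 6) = 6*w^4 + 23*w^3 + 41*w^2 + 42*w + 18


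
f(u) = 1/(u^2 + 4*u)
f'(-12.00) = 0.00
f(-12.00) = 0.01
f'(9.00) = 0.00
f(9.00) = 0.01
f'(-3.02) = 0.23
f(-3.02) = -0.34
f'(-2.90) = 0.18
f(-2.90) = -0.31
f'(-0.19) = -6.91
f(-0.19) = -1.38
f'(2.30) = -0.04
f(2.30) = 0.07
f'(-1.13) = -0.17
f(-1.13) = -0.31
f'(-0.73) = -0.45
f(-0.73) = -0.42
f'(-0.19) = -6.91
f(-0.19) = -1.38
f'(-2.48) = 0.07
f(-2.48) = -0.27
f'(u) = (-2*u - 4)/(u^2 + 4*u)^2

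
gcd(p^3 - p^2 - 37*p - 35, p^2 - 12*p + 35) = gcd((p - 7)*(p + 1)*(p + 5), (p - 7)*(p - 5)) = p - 7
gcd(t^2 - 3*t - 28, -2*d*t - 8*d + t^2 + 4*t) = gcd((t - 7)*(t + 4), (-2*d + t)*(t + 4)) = t + 4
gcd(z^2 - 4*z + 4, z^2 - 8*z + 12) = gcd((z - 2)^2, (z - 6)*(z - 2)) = z - 2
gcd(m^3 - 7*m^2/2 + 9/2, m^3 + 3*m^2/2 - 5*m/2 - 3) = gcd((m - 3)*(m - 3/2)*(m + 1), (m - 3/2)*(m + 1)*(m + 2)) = m^2 - m/2 - 3/2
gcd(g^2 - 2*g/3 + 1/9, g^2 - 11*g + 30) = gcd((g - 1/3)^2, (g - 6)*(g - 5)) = 1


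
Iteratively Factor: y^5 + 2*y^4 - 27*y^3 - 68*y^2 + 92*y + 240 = (y + 2)*(y^4 - 27*y^2 - 14*y + 120) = (y + 2)*(y + 3)*(y^3 - 3*y^2 - 18*y + 40) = (y + 2)*(y + 3)*(y + 4)*(y^2 - 7*y + 10) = (y - 2)*(y + 2)*(y + 3)*(y + 4)*(y - 5)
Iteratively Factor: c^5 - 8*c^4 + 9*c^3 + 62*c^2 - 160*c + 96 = (c - 2)*(c^4 - 6*c^3 - 3*c^2 + 56*c - 48) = (c - 4)*(c - 2)*(c^3 - 2*c^2 - 11*c + 12) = (c - 4)^2*(c - 2)*(c^2 + 2*c - 3) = (c - 4)^2*(c - 2)*(c + 3)*(c - 1)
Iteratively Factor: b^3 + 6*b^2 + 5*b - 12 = (b - 1)*(b^2 + 7*b + 12) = (b - 1)*(b + 4)*(b + 3)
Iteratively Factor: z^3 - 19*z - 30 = (z + 2)*(z^2 - 2*z - 15) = (z + 2)*(z + 3)*(z - 5)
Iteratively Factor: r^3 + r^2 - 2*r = (r)*(r^2 + r - 2) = r*(r - 1)*(r + 2)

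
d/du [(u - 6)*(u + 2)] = 2*u - 4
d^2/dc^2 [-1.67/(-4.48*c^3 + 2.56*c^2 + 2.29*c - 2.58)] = ((8.5504 - 44.8896*c)*(4.48*c^3 - 2.56*c^2 - 2.29*c + 2.58) + 1.67*(-26.88*c^2 + 10.24*c + 4.58)*(-13.44*c^2 + 5.12*c + 2.29))/(4.48*c^3 - 2.56*c^2 - 2.29*c + 2.58)^3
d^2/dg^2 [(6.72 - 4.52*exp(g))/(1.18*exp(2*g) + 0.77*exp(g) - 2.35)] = (-6.293648*exp(4*g) + 41.534584*exp(3*g) - 56.886384*exp(2*g) + 70.343588*exp(g) - 12.80186)*exp(g)/(1.643032*exp(6*g) + 3.216444*exp(5*g) - 7.717554*exp(4*g) - 12.354727*exp(3*g) + 15.369705*exp(2*g) + 12.756975*exp(g) - 12.977875)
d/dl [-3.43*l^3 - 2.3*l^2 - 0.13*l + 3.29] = -10.29*l^2 - 4.6*l - 0.13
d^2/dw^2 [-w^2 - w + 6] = -2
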